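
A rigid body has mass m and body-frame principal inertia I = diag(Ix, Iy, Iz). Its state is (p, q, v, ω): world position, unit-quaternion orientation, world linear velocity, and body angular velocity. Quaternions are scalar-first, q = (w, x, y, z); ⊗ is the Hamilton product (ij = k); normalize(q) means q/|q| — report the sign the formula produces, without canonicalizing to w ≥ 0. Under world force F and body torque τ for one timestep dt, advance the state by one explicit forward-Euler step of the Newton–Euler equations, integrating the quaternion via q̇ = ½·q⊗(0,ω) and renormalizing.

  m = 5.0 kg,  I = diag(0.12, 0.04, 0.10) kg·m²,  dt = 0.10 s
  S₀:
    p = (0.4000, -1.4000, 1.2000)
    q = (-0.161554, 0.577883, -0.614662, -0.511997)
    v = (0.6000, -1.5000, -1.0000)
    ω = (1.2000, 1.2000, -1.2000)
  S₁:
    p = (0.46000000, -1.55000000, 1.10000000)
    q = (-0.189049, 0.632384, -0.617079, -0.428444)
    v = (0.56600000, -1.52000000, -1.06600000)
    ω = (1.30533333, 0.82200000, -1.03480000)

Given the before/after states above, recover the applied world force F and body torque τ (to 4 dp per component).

F = (-1.7000, -1.0000, -3.3000)
τ = (0.0400, -0.1800, 0.0500)

rate change Δω = (0.10533333, -0.37800000, 0.16520000)
I·α + gyro = (0.0400, -0.1800, 0.0500)
Δv = v₁−v₀ = (-0.03400000, -0.02000000, -0.06600000)
F = m·Δv/dt = (-1.7000, -1.0000, -3.3000)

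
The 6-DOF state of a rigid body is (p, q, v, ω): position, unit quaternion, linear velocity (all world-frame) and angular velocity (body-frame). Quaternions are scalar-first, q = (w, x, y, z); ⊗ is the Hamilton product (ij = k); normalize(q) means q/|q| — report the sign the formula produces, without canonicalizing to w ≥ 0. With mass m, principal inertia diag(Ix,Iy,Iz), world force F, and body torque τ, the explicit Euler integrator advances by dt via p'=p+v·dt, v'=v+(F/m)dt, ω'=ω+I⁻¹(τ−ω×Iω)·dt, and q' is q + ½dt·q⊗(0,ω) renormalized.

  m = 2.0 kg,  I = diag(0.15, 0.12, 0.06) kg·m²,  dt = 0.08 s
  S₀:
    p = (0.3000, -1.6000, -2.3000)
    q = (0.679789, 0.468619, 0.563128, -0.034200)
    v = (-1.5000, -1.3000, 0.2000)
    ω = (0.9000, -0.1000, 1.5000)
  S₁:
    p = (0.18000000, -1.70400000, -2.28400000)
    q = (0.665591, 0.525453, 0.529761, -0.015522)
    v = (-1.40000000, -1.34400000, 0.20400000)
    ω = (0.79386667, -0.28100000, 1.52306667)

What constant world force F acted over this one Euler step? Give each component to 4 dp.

F = (2.5000, -1.1000, 0.1000)

v₁ − v₀ = (0.10000000, -0.04400000, 0.00400000)
F = m·Δv/dt = (2.5000, -1.1000, 0.1000)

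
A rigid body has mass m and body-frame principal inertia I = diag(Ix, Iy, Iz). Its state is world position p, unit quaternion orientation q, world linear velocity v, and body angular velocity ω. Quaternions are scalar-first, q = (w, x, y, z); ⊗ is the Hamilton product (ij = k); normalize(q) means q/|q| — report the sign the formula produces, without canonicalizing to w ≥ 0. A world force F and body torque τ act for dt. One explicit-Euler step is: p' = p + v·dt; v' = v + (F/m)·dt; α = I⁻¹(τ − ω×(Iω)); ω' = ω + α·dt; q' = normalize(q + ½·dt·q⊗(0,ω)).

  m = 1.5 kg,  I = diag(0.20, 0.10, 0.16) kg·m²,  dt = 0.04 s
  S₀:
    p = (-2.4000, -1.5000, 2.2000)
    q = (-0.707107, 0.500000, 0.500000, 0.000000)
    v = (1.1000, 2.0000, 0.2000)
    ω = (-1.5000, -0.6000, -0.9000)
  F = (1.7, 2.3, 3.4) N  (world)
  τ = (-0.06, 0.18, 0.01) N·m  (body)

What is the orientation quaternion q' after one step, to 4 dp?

q⊗(0,ω) = (1.0500000, 0.6106605, 0.8742642, 1.0863963)
updated quaternion q' = (-0.6856, 0.5119, 0.5171, 0.0217)

q' = (-0.6856, 0.5119, 0.5171, 0.0217)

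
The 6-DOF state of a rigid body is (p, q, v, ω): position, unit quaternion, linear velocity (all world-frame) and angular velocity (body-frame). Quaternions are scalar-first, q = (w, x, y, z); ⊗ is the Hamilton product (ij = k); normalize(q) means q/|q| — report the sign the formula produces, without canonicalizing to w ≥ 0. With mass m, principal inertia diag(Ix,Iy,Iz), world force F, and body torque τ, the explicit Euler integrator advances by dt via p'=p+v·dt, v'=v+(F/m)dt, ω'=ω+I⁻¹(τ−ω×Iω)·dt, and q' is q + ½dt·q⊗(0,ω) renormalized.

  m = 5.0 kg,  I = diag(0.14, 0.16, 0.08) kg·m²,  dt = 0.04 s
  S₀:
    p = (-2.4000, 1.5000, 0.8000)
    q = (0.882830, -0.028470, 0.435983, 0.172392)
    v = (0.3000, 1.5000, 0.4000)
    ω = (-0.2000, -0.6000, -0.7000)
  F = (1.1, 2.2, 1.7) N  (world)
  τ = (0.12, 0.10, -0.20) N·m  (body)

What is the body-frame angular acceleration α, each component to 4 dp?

α = (1.0971, 0.5725, -2.5300)

ω×(Iω) gyroscopic = (-0.0336, 0.0084, 0.0024)
(τ − ω×Iω)/I = (1.0971, 0.5725, -2.5300)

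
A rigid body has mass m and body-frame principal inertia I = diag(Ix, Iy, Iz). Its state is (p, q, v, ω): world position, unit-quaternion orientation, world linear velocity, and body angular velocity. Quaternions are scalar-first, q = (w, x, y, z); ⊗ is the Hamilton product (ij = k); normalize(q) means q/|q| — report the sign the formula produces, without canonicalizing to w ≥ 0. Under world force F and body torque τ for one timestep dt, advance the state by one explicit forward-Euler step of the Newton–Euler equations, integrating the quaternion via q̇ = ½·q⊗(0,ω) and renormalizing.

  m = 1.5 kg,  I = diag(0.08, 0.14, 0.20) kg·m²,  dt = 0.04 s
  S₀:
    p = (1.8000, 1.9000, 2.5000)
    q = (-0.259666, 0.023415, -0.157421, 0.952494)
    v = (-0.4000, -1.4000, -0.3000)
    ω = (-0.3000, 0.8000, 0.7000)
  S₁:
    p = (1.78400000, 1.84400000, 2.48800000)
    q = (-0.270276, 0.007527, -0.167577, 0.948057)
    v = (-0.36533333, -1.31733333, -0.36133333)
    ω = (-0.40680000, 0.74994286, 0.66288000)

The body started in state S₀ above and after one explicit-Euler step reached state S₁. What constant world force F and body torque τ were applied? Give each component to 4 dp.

ω₁ − ω₀ = (-0.10680000, -0.05005714, -0.03712000)
precession coupling = (0.0336, 0.0252, -0.0144)
τ = I·(Δω/dt) + ω₀×(Iω₀) = (-0.1800, -0.1500, -0.2000)
Δv = v₁−v₀ = (0.03466667, 0.08266667, -0.06133333)
applied force F = (1.3000, 3.1000, -2.3000)

F = (1.3000, 3.1000, -2.3000)
τ = (-0.1800, -0.1500, -0.2000)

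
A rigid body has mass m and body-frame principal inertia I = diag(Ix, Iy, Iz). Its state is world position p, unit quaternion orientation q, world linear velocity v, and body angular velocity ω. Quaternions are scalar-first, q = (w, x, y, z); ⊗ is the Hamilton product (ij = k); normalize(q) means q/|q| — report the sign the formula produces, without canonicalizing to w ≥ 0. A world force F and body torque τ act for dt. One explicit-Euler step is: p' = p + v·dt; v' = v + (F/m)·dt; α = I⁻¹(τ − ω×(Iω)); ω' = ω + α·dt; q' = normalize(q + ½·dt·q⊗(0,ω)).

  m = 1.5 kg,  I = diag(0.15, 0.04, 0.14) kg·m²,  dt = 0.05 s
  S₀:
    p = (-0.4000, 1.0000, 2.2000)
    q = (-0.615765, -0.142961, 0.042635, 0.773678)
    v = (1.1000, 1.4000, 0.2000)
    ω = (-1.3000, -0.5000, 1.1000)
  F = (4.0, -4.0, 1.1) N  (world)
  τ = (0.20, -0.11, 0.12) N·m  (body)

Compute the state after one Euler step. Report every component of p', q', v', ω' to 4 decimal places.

p' = (-0.3450, 1.0700, 2.2100)
q' = (-0.6405, -0.1120, 0.0291, 0.7592)
v' = (1.2333, 1.2667, 0.2367)
ω' = (-1.2150, -0.6196, 1.1684)

linear accel F/m = (2.6667, -2.6667, 0.7333)
p + v·dt = (-0.3450, 1.0700, 2.2100)
new velocity v' = (1.2333, 1.2667, 0.2367)
ω×(Iω) gyroscopic = (-0.0550, -0.0143, -0.0715)
α = I⁻¹(τ − ω×Iω) = (1.7000, -2.3925, 1.3679)
ω' = ω + α·dt = (-1.2150, -0.6196, 1.1684)
2q̇ = q⊗(0,ω) = (-1.0155776, 1.2342320, -0.5406418, -0.5504355)
q' = normalize(q + ½dt·q⊗(0,ω)) = (-0.6405, -0.1120, 0.0291, 0.7592)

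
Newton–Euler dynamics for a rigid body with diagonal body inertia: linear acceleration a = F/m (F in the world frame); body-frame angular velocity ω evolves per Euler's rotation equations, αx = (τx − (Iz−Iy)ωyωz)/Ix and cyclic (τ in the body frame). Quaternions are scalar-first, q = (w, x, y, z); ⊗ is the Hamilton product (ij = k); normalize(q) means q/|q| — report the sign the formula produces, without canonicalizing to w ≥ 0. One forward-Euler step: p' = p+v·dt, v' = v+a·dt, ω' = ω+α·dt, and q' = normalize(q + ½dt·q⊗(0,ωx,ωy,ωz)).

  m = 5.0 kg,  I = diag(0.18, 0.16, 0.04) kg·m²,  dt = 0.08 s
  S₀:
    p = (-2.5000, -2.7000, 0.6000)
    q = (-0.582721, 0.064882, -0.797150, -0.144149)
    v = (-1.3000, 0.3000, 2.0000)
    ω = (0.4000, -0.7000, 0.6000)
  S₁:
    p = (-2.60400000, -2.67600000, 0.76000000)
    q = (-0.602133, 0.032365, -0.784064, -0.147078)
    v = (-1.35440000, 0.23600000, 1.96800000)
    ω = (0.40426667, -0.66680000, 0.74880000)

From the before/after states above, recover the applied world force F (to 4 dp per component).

F = (-3.4000, -4.0000, -2.0000)

Δv = v₁−v₀ = (-0.05440000, -0.06400000, -0.03200000)
m·(v₁−v₀)/dt = (-3.4000, -4.0000, -2.0000)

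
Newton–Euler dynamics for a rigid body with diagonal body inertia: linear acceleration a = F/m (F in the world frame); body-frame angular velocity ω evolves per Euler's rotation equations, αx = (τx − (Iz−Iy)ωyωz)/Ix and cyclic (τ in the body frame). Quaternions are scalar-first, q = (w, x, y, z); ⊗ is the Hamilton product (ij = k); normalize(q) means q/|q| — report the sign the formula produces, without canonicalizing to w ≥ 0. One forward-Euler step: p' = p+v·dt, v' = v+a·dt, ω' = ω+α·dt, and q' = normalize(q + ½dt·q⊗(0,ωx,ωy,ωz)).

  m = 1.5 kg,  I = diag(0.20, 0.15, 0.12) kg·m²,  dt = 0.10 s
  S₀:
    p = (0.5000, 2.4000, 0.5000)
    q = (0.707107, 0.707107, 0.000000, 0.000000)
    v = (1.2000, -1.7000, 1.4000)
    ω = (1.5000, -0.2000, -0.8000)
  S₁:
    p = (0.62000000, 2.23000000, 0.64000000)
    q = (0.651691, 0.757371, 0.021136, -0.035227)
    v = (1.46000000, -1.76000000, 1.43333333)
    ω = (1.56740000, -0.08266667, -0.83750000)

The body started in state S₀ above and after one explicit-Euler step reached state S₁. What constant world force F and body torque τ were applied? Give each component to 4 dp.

rate change Δω = (0.06740000, 0.11733333, -0.03750000)
precession coupling = (-0.0048, -0.0960, 0.0150)
applied torque τ = (0.1300, 0.0800, -0.0300)
velocity change Δv = (0.26000000, -0.06000000, 0.03333333)
F = m·Δv/dt = (3.9000, -0.9000, 0.5000)

F = (3.9000, -0.9000, 0.5000)
τ = (0.1300, 0.0800, -0.0300)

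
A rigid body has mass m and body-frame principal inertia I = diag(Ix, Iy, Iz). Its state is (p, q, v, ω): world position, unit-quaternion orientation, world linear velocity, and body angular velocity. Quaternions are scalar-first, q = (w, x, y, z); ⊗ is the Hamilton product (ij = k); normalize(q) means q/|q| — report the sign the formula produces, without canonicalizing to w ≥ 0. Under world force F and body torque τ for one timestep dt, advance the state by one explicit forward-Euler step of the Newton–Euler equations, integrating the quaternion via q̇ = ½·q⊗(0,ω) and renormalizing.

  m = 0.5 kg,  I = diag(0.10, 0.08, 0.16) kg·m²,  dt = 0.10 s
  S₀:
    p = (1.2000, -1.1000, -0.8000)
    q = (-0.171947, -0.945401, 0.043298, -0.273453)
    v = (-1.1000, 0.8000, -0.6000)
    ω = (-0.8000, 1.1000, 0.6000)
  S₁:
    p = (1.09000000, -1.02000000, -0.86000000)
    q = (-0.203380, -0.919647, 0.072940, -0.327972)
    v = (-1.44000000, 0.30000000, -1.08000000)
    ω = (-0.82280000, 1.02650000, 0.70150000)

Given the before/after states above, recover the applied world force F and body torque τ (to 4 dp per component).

F = (-1.7000, -2.5000, -2.4000)
τ = (0.0300, -0.0300, 0.1800)

rate change Δω = (-0.02280000, -0.07350000, 0.10150000)
τ = I·(Δω/dt) + ω₀×(Iω₀) = (0.0300, -0.0300, 0.1800)
Δv = v₁−v₀ = (-0.34000000, -0.50000000, -0.48000000)
m·(v₁−v₀)/dt = (-1.7000, -2.5000, -2.4000)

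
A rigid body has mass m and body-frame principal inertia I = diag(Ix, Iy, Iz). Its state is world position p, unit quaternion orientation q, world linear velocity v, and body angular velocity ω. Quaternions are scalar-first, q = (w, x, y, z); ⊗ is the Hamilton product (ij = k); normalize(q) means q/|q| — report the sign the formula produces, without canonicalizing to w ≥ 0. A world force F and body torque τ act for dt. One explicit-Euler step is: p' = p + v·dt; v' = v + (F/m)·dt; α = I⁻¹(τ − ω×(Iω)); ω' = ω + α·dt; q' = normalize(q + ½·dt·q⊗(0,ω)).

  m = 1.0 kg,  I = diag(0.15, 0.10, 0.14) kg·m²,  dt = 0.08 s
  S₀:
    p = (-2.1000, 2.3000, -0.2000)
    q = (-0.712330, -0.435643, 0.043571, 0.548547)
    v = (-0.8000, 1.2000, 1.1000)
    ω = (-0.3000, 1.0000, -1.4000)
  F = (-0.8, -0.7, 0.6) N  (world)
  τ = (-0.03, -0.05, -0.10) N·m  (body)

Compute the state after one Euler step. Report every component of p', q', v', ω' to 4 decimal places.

a = F/m = (-0.8000, -0.7000, 0.6000)
new position p' = (-2.1640, 2.3960, -0.1120)
v' = v + a·dt = (-0.8640, 1.1440, 1.1480)
angular accel α = (0.1733, -0.5420, -0.8214)
ω' = ω + α·dt = (-0.2861, 0.9566, -1.4657)
2q̇ = q⊗(0,ω) = (0.5937019, -0.3958474, -1.4867943, 0.5746903)
updated quaternion q' = (-0.6869, -0.4504, -0.0159, 0.5701)

p' = (-2.1640, 2.3960, -0.1120)
q' = (-0.6869, -0.4504, -0.0159, 0.5701)
v' = (-0.8640, 1.1440, 1.1480)
ω' = (-0.2861, 0.9566, -1.4657)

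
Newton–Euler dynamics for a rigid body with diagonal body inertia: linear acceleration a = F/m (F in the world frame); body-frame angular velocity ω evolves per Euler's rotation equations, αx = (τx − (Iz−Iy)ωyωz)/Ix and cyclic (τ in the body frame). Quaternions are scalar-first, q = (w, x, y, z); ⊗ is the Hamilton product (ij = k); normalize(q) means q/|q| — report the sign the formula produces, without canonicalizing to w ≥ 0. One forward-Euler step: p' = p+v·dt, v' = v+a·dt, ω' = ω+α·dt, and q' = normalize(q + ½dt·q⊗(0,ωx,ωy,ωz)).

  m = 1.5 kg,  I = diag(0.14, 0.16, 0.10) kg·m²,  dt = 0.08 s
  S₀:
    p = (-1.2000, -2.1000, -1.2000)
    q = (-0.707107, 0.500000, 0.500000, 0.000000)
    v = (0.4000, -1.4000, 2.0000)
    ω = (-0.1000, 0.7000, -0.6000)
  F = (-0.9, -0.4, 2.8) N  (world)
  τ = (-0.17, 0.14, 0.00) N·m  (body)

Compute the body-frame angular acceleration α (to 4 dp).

α = (-1.3943, 0.8600, 0.0140)

ω×(Iω) gyroscopic = (0.0252, 0.0024, -0.0014)
angular accel α = (-1.3943, 0.8600, 0.0140)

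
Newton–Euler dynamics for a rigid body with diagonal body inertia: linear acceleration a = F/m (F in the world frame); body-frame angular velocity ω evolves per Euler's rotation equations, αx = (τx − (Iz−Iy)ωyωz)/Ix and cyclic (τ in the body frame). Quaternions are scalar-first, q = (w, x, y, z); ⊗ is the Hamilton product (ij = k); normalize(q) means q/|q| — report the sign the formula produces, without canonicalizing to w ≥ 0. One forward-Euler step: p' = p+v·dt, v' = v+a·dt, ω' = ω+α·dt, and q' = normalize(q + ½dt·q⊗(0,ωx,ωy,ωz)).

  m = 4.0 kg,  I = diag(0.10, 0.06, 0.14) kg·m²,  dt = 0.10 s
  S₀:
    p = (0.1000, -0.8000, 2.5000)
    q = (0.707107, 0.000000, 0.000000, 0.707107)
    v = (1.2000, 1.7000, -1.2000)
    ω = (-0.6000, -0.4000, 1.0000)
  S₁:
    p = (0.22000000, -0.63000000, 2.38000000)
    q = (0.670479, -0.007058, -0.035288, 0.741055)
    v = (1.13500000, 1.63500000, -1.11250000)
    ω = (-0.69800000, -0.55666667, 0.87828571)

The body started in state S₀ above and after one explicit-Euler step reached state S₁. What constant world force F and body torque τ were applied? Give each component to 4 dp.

Δω = ω₁−ω₀ = (-0.09800000, -0.15666667, -0.12171429)
I·α + gyro = (-0.1300, -0.0700, -0.1800)
velocity change Δv = (-0.06500000, -0.06500000, 0.08750000)
m·(v₁−v₀)/dt = (-2.6000, -2.6000, 3.5000)

F = (-2.6000, -2.6000, 3.5000)
τ = (-0.1300, -0.0700, -0.1800)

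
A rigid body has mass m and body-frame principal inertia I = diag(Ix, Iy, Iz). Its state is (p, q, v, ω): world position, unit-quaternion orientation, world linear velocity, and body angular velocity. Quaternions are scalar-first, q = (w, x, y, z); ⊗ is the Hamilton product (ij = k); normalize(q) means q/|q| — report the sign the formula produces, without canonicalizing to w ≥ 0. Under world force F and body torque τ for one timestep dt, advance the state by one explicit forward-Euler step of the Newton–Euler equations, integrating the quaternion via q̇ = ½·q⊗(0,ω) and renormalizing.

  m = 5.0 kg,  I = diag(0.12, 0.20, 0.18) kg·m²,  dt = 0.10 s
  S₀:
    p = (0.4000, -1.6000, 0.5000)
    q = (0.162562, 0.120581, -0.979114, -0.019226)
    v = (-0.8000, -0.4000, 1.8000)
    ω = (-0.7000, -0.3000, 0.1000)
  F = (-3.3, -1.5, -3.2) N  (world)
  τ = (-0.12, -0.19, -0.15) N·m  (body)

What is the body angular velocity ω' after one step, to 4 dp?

ω×(Iω) gyroscopic = (0.0006, 0.0042, 0.0168)
α = I⁻¹(τ − ω×Iω) = (-1.0050, -0.9710, -0.9267)
new body rate ω' = (-0.8005, -0.3971, 0.0073)

ω' = (-0.8005, -0.3971, 0.0073)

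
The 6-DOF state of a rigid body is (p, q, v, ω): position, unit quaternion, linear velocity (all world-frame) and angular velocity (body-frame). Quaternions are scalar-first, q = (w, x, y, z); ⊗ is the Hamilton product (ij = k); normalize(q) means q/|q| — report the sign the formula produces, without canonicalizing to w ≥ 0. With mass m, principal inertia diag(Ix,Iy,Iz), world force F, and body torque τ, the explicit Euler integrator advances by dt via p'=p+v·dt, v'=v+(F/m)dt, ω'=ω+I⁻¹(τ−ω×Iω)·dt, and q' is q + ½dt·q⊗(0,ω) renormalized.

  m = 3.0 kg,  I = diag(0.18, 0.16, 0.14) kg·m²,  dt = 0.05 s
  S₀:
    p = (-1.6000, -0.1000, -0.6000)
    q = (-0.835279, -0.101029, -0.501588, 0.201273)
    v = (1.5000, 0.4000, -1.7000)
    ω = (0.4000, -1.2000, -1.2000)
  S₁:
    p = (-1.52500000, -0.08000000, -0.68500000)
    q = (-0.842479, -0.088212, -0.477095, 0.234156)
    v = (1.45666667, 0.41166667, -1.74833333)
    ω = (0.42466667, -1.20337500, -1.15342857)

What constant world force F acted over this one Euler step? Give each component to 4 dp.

velocity change Δv = (-0.04333333, 0.01166667, -0.04833333)
applied force F = (-2.6000, 0.7000, -2.9000)

F = (-2.6000, 0.7000, -2.9000)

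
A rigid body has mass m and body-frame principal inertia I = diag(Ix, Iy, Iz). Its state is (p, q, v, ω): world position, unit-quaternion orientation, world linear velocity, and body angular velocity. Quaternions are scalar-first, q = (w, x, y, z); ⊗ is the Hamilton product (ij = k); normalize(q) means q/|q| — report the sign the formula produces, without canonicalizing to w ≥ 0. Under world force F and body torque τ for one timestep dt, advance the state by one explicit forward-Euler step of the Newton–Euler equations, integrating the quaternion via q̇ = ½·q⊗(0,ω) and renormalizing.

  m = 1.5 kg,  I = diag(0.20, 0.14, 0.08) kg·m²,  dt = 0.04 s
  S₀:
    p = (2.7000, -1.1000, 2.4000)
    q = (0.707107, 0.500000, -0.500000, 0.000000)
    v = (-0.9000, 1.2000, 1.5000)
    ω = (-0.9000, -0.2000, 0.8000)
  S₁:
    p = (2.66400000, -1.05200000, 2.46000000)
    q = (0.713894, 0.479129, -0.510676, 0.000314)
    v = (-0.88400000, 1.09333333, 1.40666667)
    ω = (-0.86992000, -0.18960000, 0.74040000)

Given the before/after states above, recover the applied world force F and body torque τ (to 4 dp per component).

F = (0.6000, -4.0000, -3.5000)
τ = (0.1600, -0.0500, -0.1300)

velocity change Δv = (0.01600000, -0.10666667, -0.09333333)
m·(v₁−v₀)/dt = (0.6000, -4.0000, -3.5000)
Δω = ω₁−ω₀ = (0.03008000, 0.01040000, -0.05960000)
applied torque τ = (0.1600, -0.0500, -0.1300)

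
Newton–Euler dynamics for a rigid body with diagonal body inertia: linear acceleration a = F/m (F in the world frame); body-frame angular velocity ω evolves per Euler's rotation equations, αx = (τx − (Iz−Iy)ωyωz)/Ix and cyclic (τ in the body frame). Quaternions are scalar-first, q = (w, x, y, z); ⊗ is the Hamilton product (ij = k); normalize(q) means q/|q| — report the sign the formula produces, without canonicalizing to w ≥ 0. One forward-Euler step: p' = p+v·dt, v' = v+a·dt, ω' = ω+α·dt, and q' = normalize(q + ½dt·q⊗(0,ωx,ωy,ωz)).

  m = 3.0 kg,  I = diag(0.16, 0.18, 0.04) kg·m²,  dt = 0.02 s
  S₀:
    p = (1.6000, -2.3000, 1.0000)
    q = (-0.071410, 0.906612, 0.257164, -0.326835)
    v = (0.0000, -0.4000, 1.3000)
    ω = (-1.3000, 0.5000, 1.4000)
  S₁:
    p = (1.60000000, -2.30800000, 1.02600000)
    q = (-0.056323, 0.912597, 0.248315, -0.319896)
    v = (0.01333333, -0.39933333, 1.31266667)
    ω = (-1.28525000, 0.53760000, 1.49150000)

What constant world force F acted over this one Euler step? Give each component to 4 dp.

Δv = v₁−v₀ = (0.01333333, 0.00066667, 0.01266667)
m·(v₁−v₀)/dt = (2.0000, 0.1000, 1.9000)

F = (2.0000, 0.1000, 1.9000)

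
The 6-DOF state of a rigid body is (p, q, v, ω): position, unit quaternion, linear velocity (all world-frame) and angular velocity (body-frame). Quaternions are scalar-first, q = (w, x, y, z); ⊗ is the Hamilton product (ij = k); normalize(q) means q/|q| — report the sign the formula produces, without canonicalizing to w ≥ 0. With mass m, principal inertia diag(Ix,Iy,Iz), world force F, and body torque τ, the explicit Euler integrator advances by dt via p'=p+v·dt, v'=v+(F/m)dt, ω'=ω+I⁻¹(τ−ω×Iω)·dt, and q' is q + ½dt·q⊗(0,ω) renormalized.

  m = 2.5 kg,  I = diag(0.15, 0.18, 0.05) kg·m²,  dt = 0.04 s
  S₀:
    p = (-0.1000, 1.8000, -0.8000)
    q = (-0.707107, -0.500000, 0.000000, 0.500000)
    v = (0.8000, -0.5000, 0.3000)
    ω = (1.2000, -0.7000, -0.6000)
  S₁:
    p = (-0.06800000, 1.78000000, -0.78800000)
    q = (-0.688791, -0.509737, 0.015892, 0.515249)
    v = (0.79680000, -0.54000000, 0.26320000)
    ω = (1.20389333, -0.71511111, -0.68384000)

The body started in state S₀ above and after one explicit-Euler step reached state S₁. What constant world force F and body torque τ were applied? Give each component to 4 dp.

Δv = v₁−v₀ = (-0.00320000, -0.04000000, -0.03680000)
m·(v₁−v₀)/dt = (-0.2000, -2.5000, -2.3000)
Δω = ω₁−ω₀ = (0.00389333, -0.01511111, -0.08384000)
I·α + gyro = (-0.0400, -0.1400, -0.1300)

F = (-0.2000, -2.5000, -2.3000)
τ = (-0.0400, -0.1400, -0.1300)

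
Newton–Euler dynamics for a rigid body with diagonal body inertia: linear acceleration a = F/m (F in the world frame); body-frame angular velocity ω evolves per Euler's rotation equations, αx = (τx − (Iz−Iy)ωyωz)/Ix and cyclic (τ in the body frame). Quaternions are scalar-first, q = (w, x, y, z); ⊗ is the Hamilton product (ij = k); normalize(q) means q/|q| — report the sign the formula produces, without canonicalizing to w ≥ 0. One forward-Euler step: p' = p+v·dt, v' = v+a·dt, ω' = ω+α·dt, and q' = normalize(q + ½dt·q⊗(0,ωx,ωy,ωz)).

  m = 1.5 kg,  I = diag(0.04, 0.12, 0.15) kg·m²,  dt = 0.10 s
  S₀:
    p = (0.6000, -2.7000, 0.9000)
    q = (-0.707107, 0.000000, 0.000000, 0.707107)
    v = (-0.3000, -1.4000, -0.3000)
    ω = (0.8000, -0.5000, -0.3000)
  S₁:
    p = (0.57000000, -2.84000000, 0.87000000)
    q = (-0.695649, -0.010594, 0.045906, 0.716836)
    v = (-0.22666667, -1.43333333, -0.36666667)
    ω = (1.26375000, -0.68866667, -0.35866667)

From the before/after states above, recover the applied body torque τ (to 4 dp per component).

τ = (0.1900, -0.2000, -0.1200)

rate change Δω = (0.46375000, -0.18866667, -0.05866667)
ω₀×(Iω₀) = (0.0045, 0.0264, -0.0320)
I·α + gyro = (0.1900, -0.2000, -0.1200)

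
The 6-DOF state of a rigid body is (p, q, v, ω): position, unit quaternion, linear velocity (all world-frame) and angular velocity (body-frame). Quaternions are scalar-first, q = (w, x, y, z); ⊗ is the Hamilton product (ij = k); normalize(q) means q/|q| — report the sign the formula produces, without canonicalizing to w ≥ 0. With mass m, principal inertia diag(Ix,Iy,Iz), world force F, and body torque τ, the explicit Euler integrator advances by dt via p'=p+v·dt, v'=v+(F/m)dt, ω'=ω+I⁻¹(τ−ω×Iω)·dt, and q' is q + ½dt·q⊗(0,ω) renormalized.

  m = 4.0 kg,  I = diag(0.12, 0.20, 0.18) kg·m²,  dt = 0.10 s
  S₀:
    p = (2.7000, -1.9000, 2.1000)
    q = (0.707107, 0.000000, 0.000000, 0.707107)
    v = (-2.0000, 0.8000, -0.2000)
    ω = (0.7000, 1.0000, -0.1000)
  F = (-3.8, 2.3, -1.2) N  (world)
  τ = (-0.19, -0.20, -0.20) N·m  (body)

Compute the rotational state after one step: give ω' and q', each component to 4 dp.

precession coupling ω×(Iω) = (0.0020, 0.0042, 0.0560)
(τ − ω×Iω)/I = (-1.6000, -1.0210, -1.4222)
ω' = ω + α·dt = (0.5400, 0.8979, -0.2422)
Hamilton product q⊗(0,ω) = (0.0707107, -0.2121321, 1.2020819, -0.0707107)
q + ½dt·q⊗(0,ω), renormalized = (0.7093, -0.0106, 0.0600, 0.7023)

ω' = (0.5400, 0.8979, -0.2422)
q' = (0.7093, -0.0106, 0.0600, 0.7023)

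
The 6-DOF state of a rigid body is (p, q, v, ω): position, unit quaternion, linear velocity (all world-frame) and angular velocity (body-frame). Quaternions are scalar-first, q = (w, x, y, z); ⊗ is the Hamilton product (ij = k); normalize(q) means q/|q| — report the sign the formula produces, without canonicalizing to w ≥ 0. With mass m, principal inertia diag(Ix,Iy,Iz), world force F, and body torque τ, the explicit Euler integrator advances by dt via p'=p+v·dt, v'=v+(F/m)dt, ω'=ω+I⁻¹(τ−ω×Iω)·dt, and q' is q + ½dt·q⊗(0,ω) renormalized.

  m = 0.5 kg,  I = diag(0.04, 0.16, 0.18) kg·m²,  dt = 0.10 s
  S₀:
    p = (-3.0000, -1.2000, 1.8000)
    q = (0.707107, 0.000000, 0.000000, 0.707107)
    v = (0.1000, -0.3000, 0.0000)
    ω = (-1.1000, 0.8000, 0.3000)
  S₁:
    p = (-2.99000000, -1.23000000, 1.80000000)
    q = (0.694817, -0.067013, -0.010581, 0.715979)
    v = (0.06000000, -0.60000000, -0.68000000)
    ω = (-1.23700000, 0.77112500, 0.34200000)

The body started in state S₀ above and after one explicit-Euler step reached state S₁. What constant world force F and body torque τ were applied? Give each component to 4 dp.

F = (-0.2000, -1.5000, -3.4000)
τ = (-0.0500, 0.0000, -0.0300)

ω₁ − ω₀ = (-0.13700000, -0.02887500, 0.04200000)
ω₀×(Iω₀) = (0.0048, 0.0462, -0.1056)
applied torque τ = (-0.0500, 0.0000, -0.0300)
Δv = v₁−v₀ = (-0.04000000, -0.30000000, -0.68000000)
m·(v₁−v₀)/dt = (-0.2000, -1.5000, -3.4000)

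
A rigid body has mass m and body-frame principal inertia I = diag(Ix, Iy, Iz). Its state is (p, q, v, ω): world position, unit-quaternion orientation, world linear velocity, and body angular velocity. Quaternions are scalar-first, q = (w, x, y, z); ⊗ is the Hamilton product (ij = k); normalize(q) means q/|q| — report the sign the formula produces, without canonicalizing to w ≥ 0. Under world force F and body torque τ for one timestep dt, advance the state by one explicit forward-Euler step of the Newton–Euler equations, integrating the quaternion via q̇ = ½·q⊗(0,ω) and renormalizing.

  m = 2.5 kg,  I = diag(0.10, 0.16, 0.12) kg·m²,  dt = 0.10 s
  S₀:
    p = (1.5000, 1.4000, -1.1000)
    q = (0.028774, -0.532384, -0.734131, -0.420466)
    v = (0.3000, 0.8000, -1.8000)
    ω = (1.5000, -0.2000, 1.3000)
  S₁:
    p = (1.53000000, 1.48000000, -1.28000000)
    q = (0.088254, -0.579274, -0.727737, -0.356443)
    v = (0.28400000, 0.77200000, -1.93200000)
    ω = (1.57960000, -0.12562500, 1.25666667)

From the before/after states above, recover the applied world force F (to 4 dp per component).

v₁ − v₀ = (-0.01600000, -0.02800000, -0.13200000)
m·(v₁−v₀)/dt = (-0.4000, -0.7000, -3.3000)

F = (-0.4000, -0.7000, -3.3000)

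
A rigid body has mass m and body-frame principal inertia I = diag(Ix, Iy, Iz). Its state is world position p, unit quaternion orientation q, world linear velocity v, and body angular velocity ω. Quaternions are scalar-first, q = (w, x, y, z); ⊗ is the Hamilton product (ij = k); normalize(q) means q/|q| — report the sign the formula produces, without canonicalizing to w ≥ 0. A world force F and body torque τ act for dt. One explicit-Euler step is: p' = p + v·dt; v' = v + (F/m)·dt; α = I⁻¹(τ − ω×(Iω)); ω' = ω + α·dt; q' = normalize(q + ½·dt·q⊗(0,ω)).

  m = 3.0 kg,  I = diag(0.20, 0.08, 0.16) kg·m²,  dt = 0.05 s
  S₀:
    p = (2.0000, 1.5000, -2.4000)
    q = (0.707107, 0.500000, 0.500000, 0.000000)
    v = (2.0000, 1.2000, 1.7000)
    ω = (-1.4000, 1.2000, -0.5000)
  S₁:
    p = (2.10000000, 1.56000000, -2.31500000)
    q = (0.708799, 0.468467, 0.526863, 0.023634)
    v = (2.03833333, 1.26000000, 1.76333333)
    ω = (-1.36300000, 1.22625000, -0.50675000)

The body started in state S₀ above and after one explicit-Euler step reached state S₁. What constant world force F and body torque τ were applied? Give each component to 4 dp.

F = (2.3000, 3.6000, 3.8000)
τ = (0.1000, 0.0700, 0.1800)

ω₁ − ω₀ = (0.03700000, 0.02625000, -0.00675000)
τ = I·(Δω/dt) + ω₀×(Iω₀) = (0.1000, 0.0700, 0.1800)
velocity change Δv = (0.03833333, 0.06000000, 0.06333333)
m·(v₁−v₀)/dt = (2.3000, 3.6000, 3.8000)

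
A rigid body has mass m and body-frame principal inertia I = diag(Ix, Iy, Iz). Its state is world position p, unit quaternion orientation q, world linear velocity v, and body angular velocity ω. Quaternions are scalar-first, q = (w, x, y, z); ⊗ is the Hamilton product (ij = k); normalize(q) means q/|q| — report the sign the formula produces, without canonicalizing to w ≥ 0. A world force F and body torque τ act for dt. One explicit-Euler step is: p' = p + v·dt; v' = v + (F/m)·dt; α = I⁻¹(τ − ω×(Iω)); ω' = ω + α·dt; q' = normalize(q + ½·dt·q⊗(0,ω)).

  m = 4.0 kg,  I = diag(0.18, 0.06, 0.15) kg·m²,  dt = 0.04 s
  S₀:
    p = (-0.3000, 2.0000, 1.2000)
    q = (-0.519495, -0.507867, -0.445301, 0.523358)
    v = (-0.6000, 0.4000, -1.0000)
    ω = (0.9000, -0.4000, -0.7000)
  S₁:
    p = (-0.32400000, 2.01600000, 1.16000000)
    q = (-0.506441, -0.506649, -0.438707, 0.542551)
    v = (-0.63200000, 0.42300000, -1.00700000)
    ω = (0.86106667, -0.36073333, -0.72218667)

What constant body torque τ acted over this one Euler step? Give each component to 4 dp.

τ = (-0.1500, 0.0400, -0.0400)

ω₁ − ω₀ = (-0.03893333, 0.03926667, -0.02218667)
ω₀×(Iω₀) = (0.0252, -0.0189, 0.0432)
τ = I·(Δω/dt) + ω₀×(Iω₀) = (-0.1500, 0.0400, -0.0400)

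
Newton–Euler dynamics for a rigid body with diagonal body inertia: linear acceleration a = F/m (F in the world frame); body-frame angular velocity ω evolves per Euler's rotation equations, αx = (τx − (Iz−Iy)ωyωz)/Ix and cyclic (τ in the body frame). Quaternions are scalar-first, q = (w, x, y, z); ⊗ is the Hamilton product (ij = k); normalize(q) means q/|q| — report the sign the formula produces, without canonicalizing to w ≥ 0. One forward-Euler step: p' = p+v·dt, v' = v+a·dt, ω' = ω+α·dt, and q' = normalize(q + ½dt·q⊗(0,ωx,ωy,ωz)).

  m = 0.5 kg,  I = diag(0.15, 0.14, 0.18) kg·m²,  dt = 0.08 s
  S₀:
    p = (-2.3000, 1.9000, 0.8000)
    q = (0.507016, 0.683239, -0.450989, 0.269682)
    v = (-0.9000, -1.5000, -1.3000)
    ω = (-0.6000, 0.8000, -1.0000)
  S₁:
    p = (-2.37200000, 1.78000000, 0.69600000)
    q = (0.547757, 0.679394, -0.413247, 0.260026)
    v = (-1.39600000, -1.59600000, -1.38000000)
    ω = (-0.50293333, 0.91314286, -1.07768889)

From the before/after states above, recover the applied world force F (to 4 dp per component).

F = (-3.1000, -0.6000, -0.5000)

velocity change Δv = (-0.49600000, -0.09600000, -0.08000000)
m·(v₁−v₀)/dt = (-3.1000, -0.6000, -0.5000)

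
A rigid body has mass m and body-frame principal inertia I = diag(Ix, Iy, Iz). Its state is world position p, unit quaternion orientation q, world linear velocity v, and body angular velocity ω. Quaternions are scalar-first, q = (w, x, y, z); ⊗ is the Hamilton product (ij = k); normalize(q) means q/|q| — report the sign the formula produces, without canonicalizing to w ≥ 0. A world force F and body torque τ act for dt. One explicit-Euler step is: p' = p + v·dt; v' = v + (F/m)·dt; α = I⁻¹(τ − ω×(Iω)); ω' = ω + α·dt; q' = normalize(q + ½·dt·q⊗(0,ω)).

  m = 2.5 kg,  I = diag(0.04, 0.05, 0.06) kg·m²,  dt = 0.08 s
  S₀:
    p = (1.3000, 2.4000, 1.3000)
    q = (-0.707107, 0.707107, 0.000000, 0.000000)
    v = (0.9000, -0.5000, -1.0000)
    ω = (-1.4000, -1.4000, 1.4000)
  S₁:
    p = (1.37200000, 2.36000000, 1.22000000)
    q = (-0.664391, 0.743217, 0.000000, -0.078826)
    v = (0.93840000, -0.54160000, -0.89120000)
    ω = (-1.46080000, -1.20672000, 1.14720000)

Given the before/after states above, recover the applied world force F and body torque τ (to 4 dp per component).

F = (1.2000, -1.3000, 3.4000)
τ = (-0.0500, 0.1600, -0.1700)

velocity change Δv = (0.03840000, -0.04160000, 0.10880000)
F = m·Δv/dt = (1.2000, -1.3000, 3.4000)
ω₁ − ω₀ = (-0.06080000, 0.19328000, -0.25280000)
τ = I·(Δω/dt) + ω₀×(Iω₀) = (-0.0500, 0.1600, -0.1700)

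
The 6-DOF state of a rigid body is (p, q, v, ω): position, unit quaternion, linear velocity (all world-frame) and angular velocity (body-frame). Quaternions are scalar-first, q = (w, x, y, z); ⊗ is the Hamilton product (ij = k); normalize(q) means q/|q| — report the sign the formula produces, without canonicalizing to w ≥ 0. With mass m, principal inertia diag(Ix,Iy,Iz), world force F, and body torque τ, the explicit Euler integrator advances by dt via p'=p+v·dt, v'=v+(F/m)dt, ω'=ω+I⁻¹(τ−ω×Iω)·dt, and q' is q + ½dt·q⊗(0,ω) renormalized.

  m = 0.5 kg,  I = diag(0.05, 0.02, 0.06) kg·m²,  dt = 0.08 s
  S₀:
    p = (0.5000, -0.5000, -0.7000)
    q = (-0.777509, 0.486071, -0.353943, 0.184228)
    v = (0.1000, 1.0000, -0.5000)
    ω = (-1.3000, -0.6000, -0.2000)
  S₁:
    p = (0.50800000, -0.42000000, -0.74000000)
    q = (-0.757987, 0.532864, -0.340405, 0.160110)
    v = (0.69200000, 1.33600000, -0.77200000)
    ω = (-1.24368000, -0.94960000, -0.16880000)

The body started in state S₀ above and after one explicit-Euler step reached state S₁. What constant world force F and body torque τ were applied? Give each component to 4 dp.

F = (3.7000, 2.1000, -1.7000)
τ = (0.0400, -0.0900, 0.0000)

ω₁ − ω₀ = (0.05632000, -0.34960000, 0.03120000)
τ = I·(Δω/dt) + ω₀×(Iω₀) = (0.0400, -0.0900, 0.0000)
Δv = v₁−v₀ = (0.59200000, 0.33600000, -0.27200000)
F = m·Δv/dt = (3.7000, 2.1000, -1.7000)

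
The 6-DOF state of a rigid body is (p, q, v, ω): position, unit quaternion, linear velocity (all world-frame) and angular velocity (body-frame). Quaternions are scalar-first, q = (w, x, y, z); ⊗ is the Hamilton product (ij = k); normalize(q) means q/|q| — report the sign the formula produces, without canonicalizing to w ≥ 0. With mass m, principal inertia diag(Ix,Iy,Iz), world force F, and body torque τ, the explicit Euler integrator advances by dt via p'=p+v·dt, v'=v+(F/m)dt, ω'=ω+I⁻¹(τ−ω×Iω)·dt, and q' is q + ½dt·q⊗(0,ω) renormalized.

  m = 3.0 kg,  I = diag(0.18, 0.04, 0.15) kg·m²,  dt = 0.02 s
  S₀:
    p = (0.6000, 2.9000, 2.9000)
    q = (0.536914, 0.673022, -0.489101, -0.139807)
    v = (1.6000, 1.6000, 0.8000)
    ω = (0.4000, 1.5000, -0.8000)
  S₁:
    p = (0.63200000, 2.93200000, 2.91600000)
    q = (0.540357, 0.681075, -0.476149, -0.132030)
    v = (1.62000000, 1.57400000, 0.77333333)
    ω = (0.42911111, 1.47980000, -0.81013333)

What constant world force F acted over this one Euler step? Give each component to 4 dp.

Δv = v₁−v₀ = (0.02000000, -0.02600000, -0.02666667)
applied force F = (3.0000, -3.9000, -4.0000)

F = (3.0000, -3.9000, -4.0000)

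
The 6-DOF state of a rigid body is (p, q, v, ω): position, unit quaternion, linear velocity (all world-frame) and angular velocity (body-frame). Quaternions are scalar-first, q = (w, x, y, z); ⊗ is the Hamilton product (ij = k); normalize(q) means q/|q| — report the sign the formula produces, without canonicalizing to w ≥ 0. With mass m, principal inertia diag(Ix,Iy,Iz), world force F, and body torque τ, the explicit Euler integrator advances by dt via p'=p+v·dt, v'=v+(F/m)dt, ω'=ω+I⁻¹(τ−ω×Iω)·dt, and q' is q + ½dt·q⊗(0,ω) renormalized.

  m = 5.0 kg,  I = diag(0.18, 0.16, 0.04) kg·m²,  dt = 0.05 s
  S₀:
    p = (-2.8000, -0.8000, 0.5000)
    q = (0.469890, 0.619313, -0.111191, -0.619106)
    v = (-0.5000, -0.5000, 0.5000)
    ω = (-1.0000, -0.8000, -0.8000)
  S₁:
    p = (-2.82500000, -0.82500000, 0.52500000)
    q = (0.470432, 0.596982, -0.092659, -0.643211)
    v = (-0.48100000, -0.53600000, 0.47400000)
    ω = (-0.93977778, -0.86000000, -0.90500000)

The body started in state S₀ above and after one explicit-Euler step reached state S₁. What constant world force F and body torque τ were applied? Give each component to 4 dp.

F = (1.9000, -3.6000, -2.6000)
τ = (0.1400, -0.0800, -0.1000)

velocity change Δv = (0.01900000, -0.03600000, -0.02600000)
F = m·Δv/dt = (1.9000, -3.6000, -2.6000)
ω₁ − ω₀ = (0.06022222, -0.06000000, -0.10500000)
ω₀×(Iω₀) = (-0.0768, 0.1120, -0.0160)
I·α + gyro = (0.1400, -0.0800, -0.1000)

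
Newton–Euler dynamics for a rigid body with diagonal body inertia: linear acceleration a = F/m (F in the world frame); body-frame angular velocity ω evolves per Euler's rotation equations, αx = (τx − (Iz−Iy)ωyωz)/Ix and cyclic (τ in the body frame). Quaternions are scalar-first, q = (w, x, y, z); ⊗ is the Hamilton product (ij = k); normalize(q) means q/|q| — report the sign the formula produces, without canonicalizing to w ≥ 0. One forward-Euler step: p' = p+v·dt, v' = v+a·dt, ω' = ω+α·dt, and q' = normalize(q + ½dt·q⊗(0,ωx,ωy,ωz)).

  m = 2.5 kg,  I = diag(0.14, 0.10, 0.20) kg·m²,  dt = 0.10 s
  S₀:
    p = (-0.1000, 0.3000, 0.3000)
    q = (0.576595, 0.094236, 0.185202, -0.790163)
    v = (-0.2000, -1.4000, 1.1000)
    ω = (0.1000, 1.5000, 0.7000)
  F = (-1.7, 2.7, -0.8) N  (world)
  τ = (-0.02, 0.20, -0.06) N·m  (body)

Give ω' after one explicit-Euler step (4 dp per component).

ω' = (0.0107, 1.7042, 0.6730)

(τ − ω×Iω)/I = (-0.8929, 2.0420, -0.2700)
ω + α·dt = (0.0107, 1.7042, 0.6730)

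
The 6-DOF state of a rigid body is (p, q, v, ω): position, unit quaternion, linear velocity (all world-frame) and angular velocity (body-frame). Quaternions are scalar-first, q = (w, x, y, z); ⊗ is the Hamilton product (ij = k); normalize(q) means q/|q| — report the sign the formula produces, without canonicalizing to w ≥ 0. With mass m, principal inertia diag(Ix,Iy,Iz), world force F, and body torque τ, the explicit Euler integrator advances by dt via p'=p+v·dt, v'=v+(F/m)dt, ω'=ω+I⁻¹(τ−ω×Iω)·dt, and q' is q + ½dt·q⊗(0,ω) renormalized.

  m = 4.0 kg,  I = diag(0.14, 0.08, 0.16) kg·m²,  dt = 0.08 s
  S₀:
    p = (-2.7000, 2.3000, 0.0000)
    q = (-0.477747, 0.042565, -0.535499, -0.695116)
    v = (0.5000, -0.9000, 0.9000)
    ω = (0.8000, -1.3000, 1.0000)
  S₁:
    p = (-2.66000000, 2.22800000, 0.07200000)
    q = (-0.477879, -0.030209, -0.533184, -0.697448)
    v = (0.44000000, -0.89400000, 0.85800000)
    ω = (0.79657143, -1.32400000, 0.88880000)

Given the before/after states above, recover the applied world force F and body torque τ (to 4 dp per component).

F = (-3.0000, 0.3000, -2.1000)
τ = (-0.1100, -0.0400, -0.1600)

Δω = ω₁−ω₀ = (-0.00342857, -0.02400000, -0.11120000)
gyro term ω₀×Iω₀ = (-0.1040, -0.0160, 0.0624)
τ = I·(Δω/dt) + ω₀×(Iω₀) = (-0.1100, -0.0400, -0.1600)
Δv = v₁−v₀ = (-0.06000000, 0.00600000, -0.04200000)
applied force F = (-3.0000, 0.3000, -2.1000)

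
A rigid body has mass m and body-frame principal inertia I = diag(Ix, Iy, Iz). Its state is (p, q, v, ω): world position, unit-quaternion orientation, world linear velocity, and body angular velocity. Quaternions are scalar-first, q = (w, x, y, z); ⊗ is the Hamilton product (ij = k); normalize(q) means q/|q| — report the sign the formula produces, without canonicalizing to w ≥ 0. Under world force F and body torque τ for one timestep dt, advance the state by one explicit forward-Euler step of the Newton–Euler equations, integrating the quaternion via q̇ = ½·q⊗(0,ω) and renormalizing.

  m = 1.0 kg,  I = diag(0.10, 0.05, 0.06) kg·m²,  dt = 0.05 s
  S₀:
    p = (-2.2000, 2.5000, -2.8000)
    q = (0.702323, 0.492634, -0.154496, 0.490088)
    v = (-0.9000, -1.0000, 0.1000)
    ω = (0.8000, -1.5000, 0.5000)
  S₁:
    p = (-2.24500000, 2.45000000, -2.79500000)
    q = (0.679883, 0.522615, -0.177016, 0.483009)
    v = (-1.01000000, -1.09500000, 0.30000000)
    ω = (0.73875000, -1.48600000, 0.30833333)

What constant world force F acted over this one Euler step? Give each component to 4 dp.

F = (-2.2000, -1.9000, 4.0000)

velocity change Δv = (-0.11000000, -0.09500000, 0.20000000)
m·(v₁−v₀)/dt = (-2.2000, -1.9000, 4.0000)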